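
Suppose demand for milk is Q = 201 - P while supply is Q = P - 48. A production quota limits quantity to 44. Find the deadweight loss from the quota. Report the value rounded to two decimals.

1056.25

Rewriting demand in inverse form: P = 201 - Q.
Rewriting supply in inverse form: P = 48 + Q.
Unrestricted equilibrium: Q* = (201 - 48)/(1 + 1) = 76.5.
At Q = 44 the demand price is 201 - (44) = 157 and the supply price is 48 + (44) = 92.
Deadweight loss is the triangle between the curves from 44 to 76.5: (1/2)(157 - 92)(76.5 - 44) = 1056.25.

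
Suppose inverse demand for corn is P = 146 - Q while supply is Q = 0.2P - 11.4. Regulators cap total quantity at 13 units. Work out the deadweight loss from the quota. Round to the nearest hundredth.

10.08

Rewriting supply in inverse form: P = 57 + 5Q.
Unrestricted equilibrium: Q* = (146 - 57)/(1 + 5) = 14.8333.
At Q = 13 the demand price is 146 - (13) = 133 and the supply price is 57 + 5(13) = 122.
Deadweight loss is the triangle between the curves from 13 to 14.8333: (1/2)(133 - 122)(14.8333 - 13) = 10.0833.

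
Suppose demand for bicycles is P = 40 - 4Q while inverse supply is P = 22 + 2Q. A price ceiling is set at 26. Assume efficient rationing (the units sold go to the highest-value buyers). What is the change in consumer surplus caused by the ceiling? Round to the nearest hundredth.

2.00

Free-market equilibrium: 40 - 4Q = 22 + 2Q gives Q* = 3, P* = 28.
At the ceiling price 26, quantity supplied is (26 - 22)/2 = 2; supply is the short side, so Q = 2 trades at P = 26.
CS goes from (1/2)(3)(12) = 18 to 20 (computed as (40 - 26)(2) - (1/2)(4)(2)^2), a change of 2.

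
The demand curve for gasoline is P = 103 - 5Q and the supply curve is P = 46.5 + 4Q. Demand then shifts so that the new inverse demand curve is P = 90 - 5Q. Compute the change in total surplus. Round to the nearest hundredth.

-72.22

Initial equilibrium: Q_0 = 6.2778, P_0 = 71.6111; CS_0 = (1/2)(6.2778)(31.3889) = 98.5262, PS_0 = (1/2)(6.2778)(25.1111) = 78.821.
New equilibrium: 90 - 5Q = 46.5 + 4Q gives Q_1 = 4.8333, P_1 = 65.8333; CS_1 = 58.4028, PS_1 = 46.7222.
Change in total surplus = (58.4028 + 46.7222) - (98.5262 + 78.821) = -72.2222.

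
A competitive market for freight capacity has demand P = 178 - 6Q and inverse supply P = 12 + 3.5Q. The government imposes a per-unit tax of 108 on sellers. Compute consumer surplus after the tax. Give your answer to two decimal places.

Without the tax, 178 - 6Q = 12 + 3.5Q so Q* = 17.4737 and P* = 73.1579.
With the tax, sellers need 108 more per unit: 178 - 6Q = 12 + 3.5Q + 108, so Q_t = 6.1053. Buyers pay P_b = 141.3684; sellers receive P_s = P_b - 108 = 33.3684.
CS = (1/2)(Q_t)(178 - P_b) = (1/2)(6.1053)(36.6316) = 111.8227.

111.82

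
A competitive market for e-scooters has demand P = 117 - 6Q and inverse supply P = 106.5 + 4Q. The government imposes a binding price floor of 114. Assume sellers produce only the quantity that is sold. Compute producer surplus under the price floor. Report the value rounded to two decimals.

3.25

Without the control, 117 - 6Q = 106.5 + 4Q so Q* = 1.05 and P* = 110.7.
At the floor price 114, quantity demanded is (117 - 114)/6 = 0.5; demand is the short side, so Q = 0.5 trades at P = 114.
The supply price at Q = 0.5 is 108.5. PS is the trapezoid between 114 and supply over [0, 0.5]: (1/2)[(114 - 106.5) + (114 - 108.5)](0.5) = 3.25.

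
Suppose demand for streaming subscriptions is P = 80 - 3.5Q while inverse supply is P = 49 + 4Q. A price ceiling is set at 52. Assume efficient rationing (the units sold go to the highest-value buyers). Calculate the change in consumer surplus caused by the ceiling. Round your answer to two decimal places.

Free-market equilibrium: 80 - 3.5Q = 49 + 4Q gives Q* = 4.1333, P* = 65.5333.
At the ceiling price 52, quantity supplied is (52 - 49)/4 = 0.75; supply is the short side, so Q = 0.75 trades at P = 52.
CS goes from (1/2)(4.1333)(14.4667) = 29.8978 to 20.0156 (computed as (80 - 52)(0.75) - (1/2)(3.5)(0.75)^2), a change of -9.8822.

-9.88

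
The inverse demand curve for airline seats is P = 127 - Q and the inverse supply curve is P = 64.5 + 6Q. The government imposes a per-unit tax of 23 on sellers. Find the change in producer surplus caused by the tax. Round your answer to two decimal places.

Without the tax, 127 - Q = 64.5 + 6Q so Q* = 8.9286 and P* = 118.0714.
With the tax, sellers need 23 more per unit: 127 - Q = 64.5 + 6Q + 23, so Q_t = 5.6429. Buyers pay P_b = 121.3571; sellers receive P_s = P_b - 23 = 98.3571.
Producers lose the trapezoid between P_s and P* out to Q_t plus the triangle from Q_t to Q*: change in PS = 95.5255 - 239.1582 = -143.6327.

-143.63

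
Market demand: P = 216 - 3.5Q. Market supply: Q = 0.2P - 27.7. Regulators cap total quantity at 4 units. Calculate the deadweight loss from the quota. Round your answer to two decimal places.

111.31

Rewriting supply in inverse form: P = 138.5 + 5Q.
Without the quota, 216 - 3.5Q = 138.5 + 5Q gives Q* = 9.1176.
At Q = 4 the demand price is 216 - 3.5(4) = 202 and the supply price is 138.5 + 5(4) = 158.5.
Deadweight loss is the triangle between the curves from 4 to 9.1176: (1/2)(202 - 158.5)(9.1176 - 4) = 111.3088.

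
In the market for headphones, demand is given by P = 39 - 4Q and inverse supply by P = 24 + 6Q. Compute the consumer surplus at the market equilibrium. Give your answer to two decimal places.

4.50

Set 39 - 4Q = 24 + 6Q, which gives 15 = 10Q, so Q* = 1.5 and P* = 39 - 4(1.5) = 33.
Consumer surplus is the triangle under demand above P*: (1/2)(1.5)(39 - 33) = (1/2)(1.5)(6) = 4.5.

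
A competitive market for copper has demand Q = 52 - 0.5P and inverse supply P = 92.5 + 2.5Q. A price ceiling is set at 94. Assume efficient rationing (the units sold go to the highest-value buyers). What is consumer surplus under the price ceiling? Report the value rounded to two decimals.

5.64

Rewriting demand in inverse form: P = 104 - 2Q.
Free-market equilibrium: 104 - 2Q = 92.5 + 2.5Q gives Q* = 2.5556, P* = 98.8889.
At the ceiling price 94, quantity supplied is (94 - 92.5)/2.5 = 0.6; supply is the short side, so Q = 0.6 trades at P = 94.
The demand price at Q = 0.6 is 102.8. CS is the trapezoid between demand and 94 over [0, 0.6]: (1/2)[(104 - 94) + (102.8 - 94)](0.6) = 5.64.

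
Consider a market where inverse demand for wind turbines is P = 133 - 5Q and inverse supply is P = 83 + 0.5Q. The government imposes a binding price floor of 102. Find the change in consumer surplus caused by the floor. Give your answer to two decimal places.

Without the control, 133 - 5Q = 83 + 0.5Q so Q* = 9.0909 and P* = 87.5455.
At the floor price 102, quantity demanded is (133 - 102)/5 = 6.2; demand is the short side, so Q = 6.2 trades at P = 102.
CS goes from (1/2)(9.0909)(45.4545) = 206.6116 to 96.1 (computed as (133 - 102)(6.2) - (1/2)(5)(6.2)^2), a change of -110.5116.

-110.51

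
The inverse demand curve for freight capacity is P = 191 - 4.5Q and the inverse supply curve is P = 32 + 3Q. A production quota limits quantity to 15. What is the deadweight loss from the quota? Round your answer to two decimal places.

144.15

Unrestricted equilibrium: Q* = (191 - 32)/(4.5 + 3) = 21.2.
At Q = 15 the demand price is 191 - 4.5(15) = 123.5 and the supply price is 32 + 3(15) = 77.
DWL = (1/2)(gap between curves at 15) x (Q* - 15) = (1/2)(46.5)(6.2) = 144.15.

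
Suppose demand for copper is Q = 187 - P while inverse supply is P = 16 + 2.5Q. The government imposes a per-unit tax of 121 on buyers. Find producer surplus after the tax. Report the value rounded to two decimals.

255.10

Rewriting demand in inverse form: P = 187 - Q.
Without the tax, 187 - Q = 16 + 2.5Q so Q* = 48.8571 and P* = 138.1429.
A tax on buyers shifts demand down by 121: (187 - 121) - Q = 16 + 2.5Q, so Q_t = 14.2857. Buyers pay P_b = 172.7143; sellers receive P_s = P_b - 121 = 51.7143.
Producer surplus is the triangle above supply below P_s: (1/2)(14.2857)(51.7143 - 16) = 255.102.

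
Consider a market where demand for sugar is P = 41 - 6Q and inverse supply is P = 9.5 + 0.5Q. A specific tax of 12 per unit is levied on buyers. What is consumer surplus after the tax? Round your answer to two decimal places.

Without the tax, 41 - 6Q = 9.5 + 0.5Q so Q* = 4.8462 and P* = 11.9231.
A tax on buyers shifts demand down by 12: (41 - 12) - 6Q = 9.5 + 0.5Q, so Q_t = 3. Buyers pay P_b = 23; sellers receive P_s = P_b - 12 = 11.
Consumer surplus is the triangle under demand above P_b: (1/2)(3)(41 - 23) = 27.

27.00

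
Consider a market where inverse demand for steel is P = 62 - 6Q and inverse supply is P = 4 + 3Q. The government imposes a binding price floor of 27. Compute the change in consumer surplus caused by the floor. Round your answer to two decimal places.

-22.51

Without the control, 62 - 6Q = 4 + 3Q so Q* = 6.4444 and P* = 23.3333.
At P = 27, buyers demand (62 - 27)/6 = 5.8333 while sellers would supply more, so the quantity traded is 5.8333 at price 27.
CS goes from (1/2)(6.4444)(38.6667) = 124.5926 to 102.0833 (computed as (62 - 27)(5.8333) - (1/2)(6)(5.8333)^2), a change of -22.5093.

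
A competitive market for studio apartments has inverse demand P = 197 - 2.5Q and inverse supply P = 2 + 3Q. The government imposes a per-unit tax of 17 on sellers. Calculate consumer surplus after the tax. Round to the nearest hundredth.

Pre-tax equilibrium: 197 - 2.5Q = 2 + 3Q gives Q* = 35.4545, P* = 108.3636.
With the tax, sellers need 17 more per unit: 197 - 2.5Q = 2 + 3Q + 17, so Q_t = 32.3636. Buyers pay P_b = 116.0909; sellers receive P_s = P_b - 17 = 99.0909.
CS = (1/2)(Q_t)(197 - P_b) = (1/2)(32.3636)(80.9091) = 1309.2562.

1309.26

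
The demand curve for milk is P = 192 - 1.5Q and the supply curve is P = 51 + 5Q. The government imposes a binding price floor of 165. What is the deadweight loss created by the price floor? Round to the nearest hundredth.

Free-market equilibrium: 192 - 1.5Q = 51 + 5Q gives Q* = 21.6923, P* = 159.4615.
At P = 165, buyers demand (192 - 165)/1.5 = 18 while sellers would supply more, so the quantity traded is 18 at price 165.
At Q = 18 the demand price is 165 and the supply price is 141. Deadweight loss is the triangle between the curves from 18 to 21.6923: (1/2)(165 - 141)(21.6923 - 18) = 44.3077.

44.31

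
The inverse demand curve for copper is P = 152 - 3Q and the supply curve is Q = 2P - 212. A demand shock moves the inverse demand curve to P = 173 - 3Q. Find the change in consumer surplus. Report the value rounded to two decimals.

290.57

Rewriting supply in inverse form: P = 106 + 0.5Q.
Initial equilibrium: Q_0 = 13.1429, P_0 = 112.5714; CS_0 = (1/2)(13.1429)(39.4286) = 259.102, PS_0 = (1/2)(13.1429)(6.5714) = 43.1837.
New equilibrium: 173 - 3Q = 106 + 0.5Q gives Q_1 = 19.1429, P_1 = 115.5714; CS_1 = 549.6735, PS_1 = 91.6122.
Change in consumer surplus = 549.6735 - 259.102 = 290.5714.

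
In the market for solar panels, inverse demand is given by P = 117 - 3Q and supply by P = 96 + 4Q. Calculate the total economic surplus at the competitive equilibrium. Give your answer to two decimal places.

31.50

Equilibrium: 117 - 3Q = 96 + 4Q, so Q* = 3 and P* = 108.
CS = (1/2)(3)(9) = 13.5 and PS = (1/2)(3)(12) = 18, so total surplus = 31.5.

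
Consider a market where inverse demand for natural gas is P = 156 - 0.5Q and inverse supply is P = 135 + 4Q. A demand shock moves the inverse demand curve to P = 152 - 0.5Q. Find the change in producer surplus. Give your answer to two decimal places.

Initial equilibrium: Q_0 = 4.6667, P_0 = 153.6667; CS_0 = (1/2)(4.6667)(2.3333) = 5.4444, PS_0 = (1/2)(4.6667)(18.6667) = 43.5556.
New equilibrium: 152 - 0.5Q = 135 + 4Q gives Q_1 = 3.7778, P_1 = 150.1111; CS_1 = 3.5679, PS_1 = 28.5432.
Change in producer surplus = 28.5432 - 43.5556 = -15.0123.

-15.01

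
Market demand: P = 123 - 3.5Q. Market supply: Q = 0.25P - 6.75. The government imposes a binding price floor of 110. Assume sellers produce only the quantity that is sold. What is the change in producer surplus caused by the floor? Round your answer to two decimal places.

Rewriting supply in inverse form: P = 27 + 4Q.
Without the control, 123 - 3.5Q = 27 + 4Q so Q* = 12.8 and P* = 78.2.
At P = 110, buyers demand (123 - 110)/3.5 = 3.7143 while sellers would supply more, so the quantity traded is 3.7143 at price 110.
PS goes from (1/2)(12.8)(51.2) = 327.68 to 280.6939 (computed as (110 - 27)(3.7143) - (1/2)(4)(3.7143)^2), a change of -46.9861.

-46.99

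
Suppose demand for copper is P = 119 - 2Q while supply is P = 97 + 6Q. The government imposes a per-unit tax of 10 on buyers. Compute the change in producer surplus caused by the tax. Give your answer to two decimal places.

Without the tax, 119 - 2Q = 97 + 6Q so Q* = 2.75 and P* = 113.5.
With the tax, buyers' net willingness to pay falls by 10: (119 - 10) - 2Q = 97 + 6Q, so Q_t = 1.5. Buyers pay P_b = 116; sellers receive P_s = P_b - 10 = 106.
PS falls from (1/2)(2.75)(16.5) = 22.6875 to (1/2)(1.5)(9) = 6.75, a change of -15.9375.

-15.94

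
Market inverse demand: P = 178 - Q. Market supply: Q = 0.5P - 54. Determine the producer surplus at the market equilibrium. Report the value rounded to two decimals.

Rewriting supply in inverse form: P = 108 + 2Q.
Setting demand equal to supply, 70 = 3Q, so Q* = 23.3333 and P* = 154.6667.
The supply curve's price intercept is 108, so PS = (1/2)(Q*)(P* - 108) = (1/2)(23.3333)(46.6667) = 544.4444.

544.44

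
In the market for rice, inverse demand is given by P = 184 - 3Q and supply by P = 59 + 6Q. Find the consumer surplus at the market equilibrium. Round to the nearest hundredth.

289.35

Set 184 - 3Q = 59 + 6Q, which gives 125 = 9Q, so Q* = 13.8889 and P* = 184 - 3(13.8889) = 142.3333.
Consumer surplus is the triangle under demand above P*: (1/2)(13.8889)(184 - 142.3333) = (1/2)(13.8889)(41.6667) = 289.3519.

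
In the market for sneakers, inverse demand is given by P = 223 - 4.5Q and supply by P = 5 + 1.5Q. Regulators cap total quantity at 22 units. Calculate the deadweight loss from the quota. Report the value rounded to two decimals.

Unrestricted equilibrium: Q* = (223 - 5)/(4.5 + 1.5) = 36.3333.
At Q = 22 the demand price is 223 - 4.5(22) = 124 and the supply price is 5 + 1.5(22) = 38.
DWL = (1/2)(gap between curves at 22) x (Q* - 22) = (1/2)(86)(14.3333) = 616.3333.

616.33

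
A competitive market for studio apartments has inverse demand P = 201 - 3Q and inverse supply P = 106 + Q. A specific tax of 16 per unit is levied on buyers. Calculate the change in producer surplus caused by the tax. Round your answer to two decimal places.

Pre-tax equilibrium: 201 - 3Q = 106 + Q gives Q* = 23.75, P* = 129.75.
With the tax, buyers' net willingness to pay falls by 16: (201 - 16) - 3Q = 106 + Q, so Q_t = 19.75. Buyers pay P_b = 141.75; sellers receive P_s = P_b - 16 = 125.75.
PS falls from (1/2)(23.75)(23.75) = 282.0312 to (1/2)(19.75)(19.75) = 195.0312, a change of -87.

-87.00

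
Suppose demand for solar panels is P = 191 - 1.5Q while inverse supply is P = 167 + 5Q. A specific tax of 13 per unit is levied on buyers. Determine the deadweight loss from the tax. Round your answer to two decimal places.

Without the tax, 191 - 1.5Q = 167 + 5Q so Q* = 3.6923 and P* = 185.4615.
A tax on buyers shifts demand down by 13: (191 - 13) - 1.5Q = 167 + 5Q, so Q_t = 1.6923. Buyers pay P_b = 188.4615; sellers receive P_s = P_b - 13 = 175.4615.
The welfare triangle lost has base Q* - Q_t = 2 and height t = 13, so DWL = (1/2)(2)(13) = 13.

13.00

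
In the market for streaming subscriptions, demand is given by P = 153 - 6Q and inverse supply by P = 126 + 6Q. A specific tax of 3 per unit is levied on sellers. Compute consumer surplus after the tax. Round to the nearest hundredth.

Without the tax, 153 - 6Q = 126 + 6Q so Q* = 2.25 and P* = 139.5.
A tax on sellers shifts supply up by 3: 153 - 6Q = 126 + 6Q + 3, so Q_t = 2. Buyers pay P_b = 141; sellers receive P_s = P_b - 3 = 138.
Consumer surplus is the triangle under demand above P_b: (1/2)(2)(153 - 141) = 12.

12.00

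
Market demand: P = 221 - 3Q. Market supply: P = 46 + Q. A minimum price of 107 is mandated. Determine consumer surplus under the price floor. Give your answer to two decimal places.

2166.00

Free-market equilibrium: 221 - 3Q = 46 + Q gives Q* = 43.75, P* = 89.75.
At P = 107, buyers demand (221 - 107)/3 = 38 while sellers would supply more, so the quantity traded is 38 at price 107.
CS is the triangle under demand above 107: (1/2)(38)(221 - 107) = 2166.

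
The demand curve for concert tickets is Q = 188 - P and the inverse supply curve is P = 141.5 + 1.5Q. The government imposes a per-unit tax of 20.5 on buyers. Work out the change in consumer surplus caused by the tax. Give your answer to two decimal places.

Rewriting demand in inverse form: P = 188 - Q.
Pre-tax equilibrium: 188 - Q = 141.5 + 1.5Q gives Q* = 18.6, P* = 169.4.
With the tax, buyers' net willingness to pay falls by 20.5: (188 - 20.5) - Q = 141.5 + 1.5Q, so Q_t = 10.4. Buyers pay P_b = 177.6; sellers receive P_s = P_b - 20.5 = 157.1.
Consumers lose the trapezoid between P* and P_b out to Q_t plus the triangle from Q_t to Q*: change in CS = 54.08 - 172.98 = -118.9.

-118.90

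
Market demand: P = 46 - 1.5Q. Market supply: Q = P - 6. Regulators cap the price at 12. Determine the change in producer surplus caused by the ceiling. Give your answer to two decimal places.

Rewriting supply in inverse form: P = 6 + Q.
Without the control, 46 - 1.5Q = 6 + Q so Q* = 16 and P* = 22.
At P = 12, sellers supply (12 - 6)/1 = 6 while buyers want more, so the quantity traded is 6 at price 12.
PS goes from (1/2)(16)(16) = 128 to 18 (computed as (12 - 6)(6) - (1/2)(1)(6)^2), a change of -110.

-110.00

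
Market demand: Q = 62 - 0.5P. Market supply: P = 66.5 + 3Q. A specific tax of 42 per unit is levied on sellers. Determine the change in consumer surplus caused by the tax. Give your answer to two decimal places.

Rewriting demand in inverse form: P = 124 - 2Q.
Without the tax, 124 - 2Q = 66.5 + 3Q so Q* = 11.5 and P* = 101.
A tax on sellers shifts supply up by 42: 124 - 2Q = 66.5 + 3Q + 42, so Q_t = 3.1. Buyers pay P_b = 117.8; sellers receive P_s = P_b - 42 = 75.8.
Consumers lose the trapezoid between P* and P_b out to Q_t plus the triangle from Q_t to Q*: change in CS = 9.61 - 132.25 = -122.64.

-122.64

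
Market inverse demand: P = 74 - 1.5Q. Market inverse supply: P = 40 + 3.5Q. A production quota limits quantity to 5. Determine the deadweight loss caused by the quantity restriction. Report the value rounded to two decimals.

Without the quota, 74 - 1.5Q = 40 + 3.5Q gives Q* = 6.8.
At Q = 5 the demand price is 74 - 1.5(5) = 66.5 and the supply price is 40 + 3.5(5) = 57.5.
Deadweight loss is the triangle between the curves from 5 to 6.8: (1/2)(66.5 - 57.5)(6.8 - 5) = 8.1.

8.10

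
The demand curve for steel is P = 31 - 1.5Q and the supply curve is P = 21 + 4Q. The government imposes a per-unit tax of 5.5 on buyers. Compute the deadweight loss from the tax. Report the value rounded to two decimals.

2.75

Without the tax, 31 - 1.5Q = 21 + 4Q so Q* = 1.8182 and P* = 28.2727.
A tax on buyers shifts demand down by 5.5: (31 - 5.5) - 1.5Q = 21 + 4Q, so Q_t = 0.8182. Buyers pay P_b = 29.7727; sellers receive P_s = P_b - 5.5 = 24.2727.
The welfare triangle lost has base Q* - Q_t = 1 and height t = 5.5, so DWL = (1/2)(1)(5.5) = 2.75.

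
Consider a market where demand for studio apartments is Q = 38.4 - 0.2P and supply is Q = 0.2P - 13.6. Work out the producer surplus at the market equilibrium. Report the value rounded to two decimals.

384.40

Rewriting demand in inverse form: P = 192 - 5Q.
Rewriting supply in inverse form: P = 68 + 5Q.
Setting demand equal to supply, 124 = 10Q, so Q* = 12.4 and P* = 130.
The supply curve's price intercept is 68, so PS = (1/2)(Q*)(P* - 68) = (1/2)(12.4)(62) = 384.4.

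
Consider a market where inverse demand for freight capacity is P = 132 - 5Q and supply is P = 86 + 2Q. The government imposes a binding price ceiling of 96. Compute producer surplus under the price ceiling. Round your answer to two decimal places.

25.00

Without the control, 132 - 5Q = 86 + 2Q so Q* = 6.5714 and P* = 99.1429.
At the ceiling price 96, quantity supplied is (96 - 86)/2 = 5; supply is the short side, so Q = 5 trades at P = 96.
PS is the triangle above supply below 96: (1/2)(5)(96 - 86) = 25.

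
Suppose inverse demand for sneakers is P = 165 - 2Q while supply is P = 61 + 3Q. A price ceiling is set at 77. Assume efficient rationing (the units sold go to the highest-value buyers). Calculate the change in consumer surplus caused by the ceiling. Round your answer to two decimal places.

Without the control, 165 - 2Q = 61 + 3Q so Q* = 20.8 and P* = 123.4.
At the ceiling price 77, quantity supplied is (77 - 61)/3 = 5.3333; supply is the short side, so Q = 5.3333 trades at P = 77.
CS goes from (1/2)(20.8)(41.6) = 432.64 to 440.8889 (computed as (165 - 77)(5.3333) - (1/2)(2)(5.3333)^2), a change of 8.2489.

8.25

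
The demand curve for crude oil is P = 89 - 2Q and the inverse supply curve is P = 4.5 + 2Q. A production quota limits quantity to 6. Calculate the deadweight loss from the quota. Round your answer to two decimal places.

Without the quota, 89 - 2Q = 4.5 + 2Q gives Q* = 21.125.
At Q = 6 the demand price is 89 - 2(6) = 77 and the supply price is 4.5 + 2(6) = 16.5.
DWL = (1/2)(gap between curves at 6) x (Q* - 6) = (1/2)(60.5)(15.125) = 457.5312.

457.53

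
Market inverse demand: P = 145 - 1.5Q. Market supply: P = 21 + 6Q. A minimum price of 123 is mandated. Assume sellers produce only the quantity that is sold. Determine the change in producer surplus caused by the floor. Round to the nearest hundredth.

30.61

Free-market equilibrium: 145 - 1.5Q = 21 + 6Q gives Q* = 16.5333, P* = 120.2.
At the floor price 123, quantity demanded is (145 - 123)/1.5 = 14.6667; demand is the short side, so Q = 14.6667 trades at P = 123.
PS goes from (1/2)(16.5333)(99.2) = 820.0533 to 850.6667 (computed as (123 - 21)(14.6667) - (1/2)(6)(14.6667)^2), a change of 30.6133.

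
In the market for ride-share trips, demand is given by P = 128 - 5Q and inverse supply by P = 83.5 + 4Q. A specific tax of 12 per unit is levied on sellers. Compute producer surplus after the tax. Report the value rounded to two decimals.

26.08

Without the tax, 128 - 5Q = 83.5 + 4Q so Q* = 4.9444 and P* = 103.2778.
A tax on sellers shifts supply up by 12: 128 - 5Q = 83.5 + 4Q + 12, so Q_t = 3.6111. Buyers pay P_b = 109.9444; sellers receive P_s = P_b - 12 = 97.9444.
Producer surplus is the triangle above supply below P_s: (1/2)(3.6111)(97.9444 - 83.5) = 26.0802.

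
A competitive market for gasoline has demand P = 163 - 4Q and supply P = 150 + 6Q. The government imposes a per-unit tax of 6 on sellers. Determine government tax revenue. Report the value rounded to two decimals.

Pre-tax equilibrium: 163 - 4Q = 150 + 6Q gives Q* = 1.3, P* = 157.8.
A tax on sellers shifts supply up by 6: 163 - 4Q = 150 + 6Q + 6, so Q_t = 0.7. Buyers pay P_b = 160.2; sellers receive P_s = P_b - 6 = 154.2.
Revenue is the tax times quantity traded: 6 x 0.7 = 4.2.

4.20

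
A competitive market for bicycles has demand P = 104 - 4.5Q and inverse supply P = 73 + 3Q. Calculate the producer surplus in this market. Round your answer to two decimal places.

25.63

Setting demand equal to supply, 31 = 7.5Q, so Q* = 4.1333 and P* = 85.4.
The supply curve's price intercept is 73, so PS = (1/2)(Q*)(P* - 73) = (1/2)(4.1333)(12.4) = 25.6267.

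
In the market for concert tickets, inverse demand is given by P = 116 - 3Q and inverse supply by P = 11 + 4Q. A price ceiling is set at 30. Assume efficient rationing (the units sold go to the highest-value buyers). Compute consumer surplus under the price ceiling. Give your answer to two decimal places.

Free-market equilibrium: 116 - 3Q = 11 + 4Q gives Q* = 15, P* = 71.
At P = 30, sellers supply (30 - 11)/4 = 4.75 while buyers want more, so the quantity traded is 4.75 at price 30.
The demand price at Q = 4.75 is 101.75. CS is the trapezoid between demand and 30 over [0, 4.75]: (1/2)[(116 - 30) + (101.75 - 30)](4.75) = 374.6562.

374.66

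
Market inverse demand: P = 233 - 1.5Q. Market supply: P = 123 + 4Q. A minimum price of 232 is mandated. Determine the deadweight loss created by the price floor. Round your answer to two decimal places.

1027.89

Without the control, 233 - 1.5Q = 123 + 4Q so Q* = 20 and P* = 203.
At the floor price 232, quantity demanded is (233 - 232)/1.5 = 0.6667; demand is the short side, so Q = 0.6667 trades at P = 232.
At Q = 0.6667 the demand price is 232 and the supply price is 125.6667. Deadweight loss is the triangle between the curves from 0.6667 to 20: (1/2)(232 - 125.6667)(20 - 0.6667) = 1027.8889.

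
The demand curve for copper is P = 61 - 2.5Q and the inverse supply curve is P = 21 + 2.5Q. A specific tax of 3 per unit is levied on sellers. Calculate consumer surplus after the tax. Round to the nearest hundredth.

Without the tax, 61 - 2.5Q = 21 + 2.5Q so Q* = 8 and P* = 41.
With the tax, sellers need 3 more per unit: 61 - 2.5Q = 21 + 2.5Q + 3, so Q_t = 7.4. Buyers pay P_b = 42.5; sellers receive P_s = P_b - 3 = 39.5.
CS = (1/2)(Q_t)(61 - P_b) = (1/2)(7.4)(18.5) = 68.45.

68.45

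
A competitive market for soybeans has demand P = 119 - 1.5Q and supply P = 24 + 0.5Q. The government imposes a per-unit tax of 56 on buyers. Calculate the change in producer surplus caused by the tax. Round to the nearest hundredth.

-469.00

Pre-tax equilibrium: 119 - 1.5Q = 24 + 0.5Q gives Q* = 47.5, P* = 47.75.
With the tax, buyers' net willingness to pay falls by 56: (119 - 56) - 1.5Q = 24 + 0.5Q, so Q_t = 19.5. Buyers pay P_b = 89.75; sellers receive P_s = P_b - 56 = 33.75.
PS falls from (1/2)(47.5)(23.75) = 564.0625 to (1/2)(19.5)(9.75) = 95.0625, a change of -469.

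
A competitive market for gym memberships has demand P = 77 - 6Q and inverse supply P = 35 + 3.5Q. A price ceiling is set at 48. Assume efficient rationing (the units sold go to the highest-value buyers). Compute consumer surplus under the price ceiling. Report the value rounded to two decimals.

66.33

Without the control, 77 - 6Q = 35 + 3.5Q so Q* = 4.4211 and P* = 50.4737.
At P = 48, sellers supply (48 - 35)/3.5 = 3.7143 while buyers want more, so the quantity traded is 3.7143 at price 48.
The demand price at Q = 3.7143 is 54.7143. CS is the trapezoid between demand and 48 over [0, 3.7143]: (1/2)[(77 - 48) + (54.7143 - 48)](3.7143) = 66.3265.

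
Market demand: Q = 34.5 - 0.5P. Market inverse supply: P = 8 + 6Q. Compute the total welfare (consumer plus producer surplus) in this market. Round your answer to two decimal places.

Rewriting demand in inverse form: P = 69 - 2Q.
Equilibrium: 69 - 2Q = 8 + 6Q, so Q* = 7.625 and P* = 53.75.
Total surplus is the full triangle between the curves from 0 to Q*: (1/2)(7.625)(69 - 8) = 232.5625.

232.56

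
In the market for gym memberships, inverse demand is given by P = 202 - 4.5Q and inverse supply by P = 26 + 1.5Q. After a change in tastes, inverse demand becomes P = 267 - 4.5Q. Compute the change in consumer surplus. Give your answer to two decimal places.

1694.06

Initial equilibrium: Q_0 = 29.3333, P_0 = 70; CS_0 = (1/2)(29.3333)(132) = 1936, PS_0 = (1/2)(29.3333)(44) = 645.3333.
New equilibrium: 267 - 4.5Q = 26 + 1.5Q gives Q_1 = 40.1667, P_1 = 86.25; CS_1 = 3630.0625, PS_1 = 1210.0208.
Change in consumer surplus = 3630.0625 - 1936 = 1694.0625.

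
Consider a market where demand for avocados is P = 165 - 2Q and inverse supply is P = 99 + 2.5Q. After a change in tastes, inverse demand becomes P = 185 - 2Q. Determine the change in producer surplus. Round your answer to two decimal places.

187.65

Initial equilibrium: Q_0 = 14.6667, P_0 = 135.6667; CS_0 = (1/2)(14.6667)(29.3333) = 215.1111, PS_0 = (1/2)(14.6667)(36.6667) = 268.8889.
New equilibrium: 185 - 2Q = 99 + 2.5Q gives Q_1 = 19.1111, P_1 = 146.7778; CS_1 = 365.2346, PS_1 = 456.5432.
Change in producer surplus = 456.5432 - 268.8889 = 187.6543.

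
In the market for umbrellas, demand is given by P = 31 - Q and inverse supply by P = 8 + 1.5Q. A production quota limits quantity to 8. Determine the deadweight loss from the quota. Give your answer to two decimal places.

1.80

Unrestricted equilibrium: Q* = (31 - 8)/(1 + 1.5) = 9.2.
At Q = 8 the demand price is 31 - (8) = 23 and the supply price is 8 + 1.5(8) = 20.
Deadweight loss is the triangle between the curves from 8 to 9.2: (1/2)(23 - 20)(9.2 - 8) = 1.8.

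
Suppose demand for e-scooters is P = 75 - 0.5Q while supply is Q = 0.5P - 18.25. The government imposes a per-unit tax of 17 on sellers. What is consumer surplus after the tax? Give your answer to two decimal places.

Rewriting supply in inverse form: P = 36.5 + 2Q.
Without the tax, 75 - 0.5Q = 36.5 + 2Q so Q* = 15.4 and P* = 67.3.
With the tax, sellers need 17 more per unit: 75 - 0.5Q = 36.5 + 2Q + 17, so Q_t = 8.6. Buyers pay P_b = 70.7; sellers receive P_s = P_b - 17 = 53.7.
CS = (1/2)(Q_t)(75 - P_b) = (1/2)(8.6)(4.3) = 18.49.

18.49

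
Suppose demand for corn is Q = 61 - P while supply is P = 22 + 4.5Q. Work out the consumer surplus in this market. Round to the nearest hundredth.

25.14

Rewriting demand in inverse form: P = 61 - Q.
Set 61 - Q = 22 + 4.5Q, which gives 39 = 5.5Q, so Q* = 7.0909 and P* = 61 - (7.0909) = 53.9091.
The demand choke price is 61, so CS = (1/2)(Q*)(61 - P*) = (1/2)(7.0909)(7.0909) = 25.1405.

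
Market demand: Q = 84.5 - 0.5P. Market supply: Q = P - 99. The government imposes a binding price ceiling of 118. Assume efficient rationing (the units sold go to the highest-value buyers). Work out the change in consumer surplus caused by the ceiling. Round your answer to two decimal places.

Rewriting demand in inverse form: P = 169 - 2Q.
Rewriting supply in inverse form: P = 99 + Q.
Without the control, 169 - 2Q = 99 + Q so Q* = 23.3333 and P* = 122.3333.
At the ceiling price 118, quantity supplied is (118 - 99)/1 = 19; supply is the short side, so Q = 19 trades at P = 118.
CS goes from (1/2)(23.3333)(46.6667) = 544.4444 to 608 (computed as (169 - 118)(19) - (1/2)(2)(19)^2), a change of 63.5556.

63.56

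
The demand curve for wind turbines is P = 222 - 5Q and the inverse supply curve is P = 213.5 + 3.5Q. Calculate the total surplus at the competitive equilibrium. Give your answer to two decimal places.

Setting demand equal to supply, 8.5 = 8.5Q, so Q* = 1 and P* = 217.
Total surplus is the full triangle between the curves from 0 to Q*: (1/2)(1)(222 - 213.5) = 4.25.

4.25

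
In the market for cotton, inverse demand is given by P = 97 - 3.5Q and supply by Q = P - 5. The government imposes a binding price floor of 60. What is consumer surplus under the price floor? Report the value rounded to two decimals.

195.57

Rewriting supply in inverse form: P = 5 + Q.
Without the control, 97 - 3.5Q = 5 + Q so Q* = 20.4444 and P* = 25.4444.
At the floor price 60, quantity demanded is (97 - 60)/3.5 = 10.5714; demand is the short side, so Q = 10.5714 trades at P = 60.
CS is the triangle under demand above 60: (1/2)(10.5714)(97 - 60) = 195.5714.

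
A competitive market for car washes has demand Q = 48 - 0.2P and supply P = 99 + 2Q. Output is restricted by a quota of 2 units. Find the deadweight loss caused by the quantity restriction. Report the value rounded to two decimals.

Rewriting demand in inverse form: P = 240 - 5Q.
Without the quota, 240 - 5Q = 99 + 2Q gives Q* = 20.1429.
At Q = 2 the demand price is 240 - 5(2) = 230 and the supply price is 99 + 2(2) = 103.
DWL = (1/2)(gap between curves at 2) x (Q* - 2) = (1/2)(127)(18.1429) = 1152.0714.

1152.07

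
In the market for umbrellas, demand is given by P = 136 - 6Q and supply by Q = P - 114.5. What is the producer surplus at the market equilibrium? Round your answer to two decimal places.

4.72

Rewriting supply in inverse form: P = 114.5 + Q.
Equilibrium: 136 - 6Q = 114.5 + Q, so Q* = 3.0714 and P* = 117.5714.
Producer surplus is the triangle above supply below P*: (1/2)(3.0714)(117.5714 - 114.5) = (1/2)(3.0714)(3.0714) = 4.7168.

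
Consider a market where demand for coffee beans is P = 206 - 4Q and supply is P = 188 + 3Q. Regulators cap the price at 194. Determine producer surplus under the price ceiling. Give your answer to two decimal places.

6.00

Free-market equilibrium: 206 - 4Q = 188 + 3Q gives Q* = 2.5714, P* = 195.7143.
At P = 194, sellers supply (194 - 188)/3 = 2 while buyers want more, so the quantity traded is 2 at price 194.
PS is the triangle above supply below 194: (1/2)(2)(194 - 188) = 6.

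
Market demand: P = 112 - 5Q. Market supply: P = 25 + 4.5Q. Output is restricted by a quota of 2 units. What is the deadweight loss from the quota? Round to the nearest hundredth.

243.37

Without the quota, 112 - 5Q = 25 + 4.5Q gives Q* = 9.1579.
At Q = 2 the demand price is 112 - 5(2) = 102 and the supply price is 25 + 4.5(2) = 34.
DWL = (1/2)(gap between curves at 2) x (Q* - 2) = (1/2)(68)(7.1579) = 243.3684.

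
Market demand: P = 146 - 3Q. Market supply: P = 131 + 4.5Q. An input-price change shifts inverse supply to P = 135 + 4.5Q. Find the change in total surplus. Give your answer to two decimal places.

Initial equilibrium: Q_0 = 2, P_0 = 140; CS_0 = (1/2)(2)(6) = 6, PS_0 = (1/2)(2)(9) = 9.
New equilibrium: 146 - 3Q = 135 + 4.5Q gives Q_1 = 1.4667, P_1 = 141.6; CS_1 = 3.2267, PS_1 = 4.84.
Change in total surplus = (3.2267 + 4.84) - (6 + 9) = -6.9333.

-6.93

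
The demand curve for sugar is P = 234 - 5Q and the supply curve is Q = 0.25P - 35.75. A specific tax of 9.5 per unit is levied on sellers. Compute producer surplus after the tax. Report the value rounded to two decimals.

Rewriting supply in inverse form: P = 143 + 4Q.
Without the tax, 234 - 5Q = 143 + 4Q so Q* = 10.1111 and P* = 183.4444.
A tax on sellers shifts supply up by 9.5: 234 - 5Q = 143 + 4Q + 9.5, so Q_t = 9.0556. Buyers pay P_b = 188.7222; sellers receive P_s = P_b - 9.5 = 179.2222.
PS = (1/2)(Q_t)(P_s - 143) = (1/2)(9.0556)(36.2222) = 164.0062.

164.01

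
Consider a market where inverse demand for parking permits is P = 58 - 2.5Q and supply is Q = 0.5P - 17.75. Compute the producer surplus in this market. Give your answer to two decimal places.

25.00

Rewriting supply in inverse form: P = 35.5 + 2Q.
Setting demand equal to supply, 22.5 = 4.5Q, so Q* = 5 and P* = 45.5.
Producer surplus is the triangle above supply below P*: (1/2)(5)(45.5 - 35.5) = (1/2)(5)(10) = 25.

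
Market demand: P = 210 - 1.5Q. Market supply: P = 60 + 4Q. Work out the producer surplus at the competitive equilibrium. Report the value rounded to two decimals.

Setting demand equal to supply, 150 = 5.5Q, so Q* = 27.2727 and P* = 169.0909.
Producer surplus is the triangle above supply below P*: (1/2)(27.2727)(169.0909 - 60) = (1/2)(27.2727)(109.0909) = 1487.6033.

1487.60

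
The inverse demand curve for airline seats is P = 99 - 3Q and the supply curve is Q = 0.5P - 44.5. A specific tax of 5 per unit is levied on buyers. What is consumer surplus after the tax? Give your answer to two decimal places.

1.50

Rewriting supply in inverse form: P = 89 + 2Q.
Pre-tax equilibrium: 99 - 3Q = 89 + 2Q gives Q* = 2, P* = 93.
With the tax, buyers' net willingness to pay falls by 5: (99 - 5) - 3Q = 89 + 2Q, so Q_t = 1. Buyers pay P_b = 96; sellers receive P_s = P_b - 5 = 91.
Consumer surplus is the triangle under demand above P_b: (1/2)(1)(99 - 96) = 1.5.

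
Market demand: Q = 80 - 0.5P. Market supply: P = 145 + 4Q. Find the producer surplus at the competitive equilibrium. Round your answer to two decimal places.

Rewriting demand in inverse form: P = 160 - 2Q.
Equilibrium: 160 - 2Q = 145 + 4Q, so Q* = 2.5 and P* = 155.
PS is the area between P* and the supply curve from 0 to Q*: (1/2)(2.5)(10) = 12.5.

12.50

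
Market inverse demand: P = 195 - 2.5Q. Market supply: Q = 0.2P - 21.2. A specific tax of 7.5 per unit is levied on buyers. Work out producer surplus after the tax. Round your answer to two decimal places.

295.21

Rewriting supply in inverse form: P = 106 + 5Q.
Without the tax, 195 - 2.5Q = 106 + 5Q so Q* = 11.8667 and P* = 165.3333.
With the tax, buyers' net willingness to pay falls by 7.5: (195 - 7.5) - 2.5Q = 106 + 5Q, so Q_t = 10.8667. Buyers pay P_b = 167.8333; sellers receive P_s = P_b - 7.5 = 160.3333.
Producer surplus is the triangle above supply below P_s: (1/2)(10.8667)(160.3333 - 106) = 295.2111.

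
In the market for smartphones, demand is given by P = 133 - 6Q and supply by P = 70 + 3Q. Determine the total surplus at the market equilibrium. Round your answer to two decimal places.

Set 133 - 6Q = 70 + 3Q, which gives 63 = 9Q, so Q* = 7 and P* = 133 - 6(7) = 91.
CS = (1/2)(7)(42) = 147 and PS = (1/2)(7)(21) = 73.5, so total surplus = 220.5.

220.50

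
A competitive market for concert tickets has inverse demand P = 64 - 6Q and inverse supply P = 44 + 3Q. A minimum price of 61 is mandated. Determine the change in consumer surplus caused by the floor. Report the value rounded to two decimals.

-14.06

Free-market equilibrium: 64 - 6Q = 44 + 3Q gives Q* = 2.2222, P* = 50.6667.
At the floor price 61, quantity demanded is (64 - 61)/6 = 0.5; demand is the short side, so Q = 0.5 trades at P = 61.
CS goes from (1/2)(2.2222)(13.3333) = 14.8148 to 0.75 (computed as (64 - 61)(0.5) - (1/2)(6)(0.5)^2), a change of -14.0648.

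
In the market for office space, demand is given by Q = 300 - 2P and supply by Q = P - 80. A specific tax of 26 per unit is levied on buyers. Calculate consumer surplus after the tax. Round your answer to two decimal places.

215.11

Rewriting demand in inverse form: P = 150 - 0.5Q.
Rewriting supply in inverse form: P = 80 + Q.
Pre-tax equilibrium: 150 - 0.5Q = 80 + Q gives Q* = 46.6667, P* = 126.6667.
A tax on buyers shifts demand down by 26: (150 - 26) - 0.5Q = 80 + Q, so Q_t = 29.3333. Buyers pay P_b = 135.3333; sellers receive P_s = P_b - 26 = 109.3333.
Consumer surplus is the triangle under demand above P_b: (1/2)(29.3333)(150 - 135.3333) = 215.1111.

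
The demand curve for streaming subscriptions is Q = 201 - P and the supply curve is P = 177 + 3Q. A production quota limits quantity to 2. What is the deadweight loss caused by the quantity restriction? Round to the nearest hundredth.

32.00

Rewriting demand in inverse form: P = 201 - Q.
Unrestricted equilibrium: Q* = (201 - 177)/(1 + 3) = 6.
At Q = 2 the demand price is 201 - (2) = 199 and the supply price is 177 + 3(2) = 183.
DWL = (1/2)(gap between curves at 2) x (Q* - 2) = (1/2)(16)(4) = 32.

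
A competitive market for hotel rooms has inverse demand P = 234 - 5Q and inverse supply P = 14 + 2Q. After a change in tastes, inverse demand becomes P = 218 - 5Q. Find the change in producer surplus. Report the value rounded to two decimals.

-138.45

Initial equilibrium: Q_0 = 31.4286, P_0 = 76.8571; CS_0 = (1/2)(31.4286)(157.1429) = 2469.3878, PS_0 = (1/2)(31.4286)(62.8571) = 987.7551.
New equilibrium: 218 - 5Q = 14 + 2Q gives Q_1 = 29.1429, P_1 = 72.2857; CS_1 = 2123.2653, PS_1 = 849.3061.
Change in producer surplus = 849.3061 - 987.7551 = -138.449.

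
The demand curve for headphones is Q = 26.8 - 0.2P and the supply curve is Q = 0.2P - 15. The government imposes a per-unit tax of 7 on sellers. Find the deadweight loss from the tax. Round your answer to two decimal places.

Rewriting demand in inverse form: P = 134 - 5Q.
Rewriting supply in inverse form: P = 75 + 5Q.
Pre-tax equilibrium: 134 - 5Q = 75 + 5Q gives Q* = 5.9, P* = 104.5.
A tax on sellers shifts supply up by 7: 134 - 5Q = 75 + 5Q + 7, so Q_t = 5.2. Buyers pay P_b = 108; sellers receive P_s = P_b - 7 = 101.
The welfare triangle lost has base Q* - Q_t = 0.7 and height t = 7, so DWL = (1/2)(0.7)(7) = 2.45.

2.45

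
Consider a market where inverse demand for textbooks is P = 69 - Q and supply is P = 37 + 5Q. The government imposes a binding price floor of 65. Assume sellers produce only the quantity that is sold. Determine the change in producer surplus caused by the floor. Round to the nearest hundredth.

0.89

Without the control, 69 - Q = 37 + 5Q so Q* = 5.3333 and P* = 63.6667.
At P = 65, buyers demand (69 - 65)/1 = 4 while sellers would supply more, so the quantity traded is 4 at price 65.
PS goes from (1/2)(5.3333)(26.6667) = 71.1111 to 72 (computed as (65 - 37)(4) - (1/2)(5)(4)^2), a change of 0.8889.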